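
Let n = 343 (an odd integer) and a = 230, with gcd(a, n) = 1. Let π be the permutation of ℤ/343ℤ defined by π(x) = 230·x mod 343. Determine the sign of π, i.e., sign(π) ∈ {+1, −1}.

Trace 169: π^k(169) = [169, 111, 148, 83, 225, 300, 57] for k=0..6.
Cycle type of π: 98×3 + 14×3 + 2×3 + 1; total 10 cycles.
n − c = 343 − 10 = 333; sign = (−1)^333 = -1.

-1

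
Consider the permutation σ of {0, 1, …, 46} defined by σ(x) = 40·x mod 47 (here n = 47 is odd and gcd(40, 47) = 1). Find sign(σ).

Orbit of 13 under x↦40x: [13, 3, 26, 6, 5, 12, 10]… (length divides ord_47(40)).
2 cycles of lengths [46, 1].
With 2 cycles on 47 points, sign = (−1)^{47−2} = -1.

-1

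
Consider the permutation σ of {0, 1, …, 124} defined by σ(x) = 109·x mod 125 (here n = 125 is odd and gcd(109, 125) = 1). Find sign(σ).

Start at x=51: 51 → 59 → 56 → 104 → 86 → 124 → 16 → … (one orbit).
Decompose π into cycles: lengths [50, 50, 10, 10, 2, 2, 1] (7 cycles, including the fixed point 0).
125 − 7 = 118 transpositions; sign(π) = (−1)^118 = +1.
Via Zolotarev, sign(π_{109}) = (109|125) = +1.

+1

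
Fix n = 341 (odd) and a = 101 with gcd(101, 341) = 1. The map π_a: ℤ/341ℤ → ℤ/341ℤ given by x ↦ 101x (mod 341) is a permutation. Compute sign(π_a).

Orbit of 95 under x↦101x: [95, 47, 314, 1, 101, 312, 140]… (length divides ord_341(101)).
38 cycles of lengths [10, 10, 10, 10, 10, 10, 10, 10, 10, 10, 10, 10, 10, 10, 10, 10, 10, 10, 10, 10, 10, 10, 10, 10, 10, 10, 10, 10, 10, 10, 10, 5, 5, 5, 5, 5, 5, 1].
sign(π) = (−1)^{n − #cycles} = (−1)^{341−38} = (−1)^303 = -1.
(101|341)_J = -1 (Zolotarev's lemma cross-check).

-1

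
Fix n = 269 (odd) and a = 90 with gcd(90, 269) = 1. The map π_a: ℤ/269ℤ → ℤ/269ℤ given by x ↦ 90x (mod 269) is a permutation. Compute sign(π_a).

Trace 240: π^k(240) = [240, 80, 206, 248, 262, 177, 59] for k=0..6.
π_90 has 2 disjoint cycles with lengths [268, 1] on {0,…,268}.
With 2 cycles on 269 points, sign = (−1)^{269−2} = -1.
Via Zolotarev, sign(π_{90}) = (90|269) = -1.

-1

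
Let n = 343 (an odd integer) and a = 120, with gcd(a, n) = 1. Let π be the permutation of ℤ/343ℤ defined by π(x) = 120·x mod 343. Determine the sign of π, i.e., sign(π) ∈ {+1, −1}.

Start at x=134: 134 → 302 → 225 → 246 → 22 → 239 → 211 → … (one orbit).
Cycle type of π: 49×6 + 7×6 + 1×7; total 19 cycles.
343 − 19 = 324 transpositions; sign(π) = (−1)^324 = +1.
(120|343)_J = +1 (Zolotarev's lemma cross-check).

+1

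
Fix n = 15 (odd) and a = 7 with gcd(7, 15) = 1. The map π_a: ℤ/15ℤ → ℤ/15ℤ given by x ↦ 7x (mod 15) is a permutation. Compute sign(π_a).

-1

Start at x=1: 1 → 7 → 4 → 13 → 1 (one orbit).
Decompose π into cycles: lengths [4, 4, 4, 1, 1, 1] (6 cycles, including the fixed point 0).
sign(π) = (−1)^{n − #cycles} = (−1)^{15−6} = (−1)^9 = -1.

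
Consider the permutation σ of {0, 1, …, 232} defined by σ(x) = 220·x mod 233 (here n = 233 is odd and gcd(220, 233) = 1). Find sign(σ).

Orbit of 112 under x↦220x: [112, 175, 55, 217, 208, 92, 202]… (length divides ord_233(220)).
The orbit structure of x ↦ 220x mod 233: 3 orbits of sizes [116, 116, 1].
sign(π) = (−1)^{n − #cycles} = (−1)^{233−3} = (−1)^230 = +1.
Zolotarev: (220|233) = +1, matching the cycle-count sign.

+1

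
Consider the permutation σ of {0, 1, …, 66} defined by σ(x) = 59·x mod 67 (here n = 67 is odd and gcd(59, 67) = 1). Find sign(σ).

+1

Start at x=1: 1 → 59 → 64 → 24 → 9 → 62 → 40 → … (one orbit).
The orbit structure of x ↦ 59x mod 67: 7 orbits of sizes [11, 11, 11, 11, 11, 11, 1].
sign(π) = (−1)^{n − #cycles} = (−1)^{67−7} = (−1)^60 = +1.
Check: (59/67) = +1 by Zolotarev.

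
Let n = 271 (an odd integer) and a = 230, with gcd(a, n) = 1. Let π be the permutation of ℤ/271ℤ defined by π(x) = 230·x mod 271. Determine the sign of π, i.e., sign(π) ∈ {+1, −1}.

Orbit of 30 under x↦230x: [30, 125, 24, 100, 236, 80, 243]… (length divides ord_271(230)).
4 cycles of lengths [90, 90, 90, 1].
271 − 4 = 267 transpositions; sign(π) = (−1)^267 = -1.
Via Zolotarev, sign(π_{230}) = (230|271) = -1.

-1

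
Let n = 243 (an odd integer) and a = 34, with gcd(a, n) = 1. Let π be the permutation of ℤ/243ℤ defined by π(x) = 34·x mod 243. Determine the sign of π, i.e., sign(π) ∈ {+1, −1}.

Orbit of 94 under x↦34x: [94, 37, 43, 4, 136, 7, 238]… (length divides ord_243(34)).
Cycle type of π: 81×2 + 27×2 + 9×2 + 3×2 + 1×3; total 11 cycles.
243 − 11 = 232 transpositions; sign(π) = (−1)^232 = +1.
Zolotarev: (34|243) = +1, matching the cycle-count sign.

+1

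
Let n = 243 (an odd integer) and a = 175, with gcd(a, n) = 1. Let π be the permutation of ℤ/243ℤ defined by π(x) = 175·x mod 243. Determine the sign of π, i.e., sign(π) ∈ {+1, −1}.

+1

Orbit of 235 under x↦175x: [235, 58, 187, 163, 94, 169, 172]… (length divides ord_243(175)).
Decompose π into cycles: lengths [81, 81, 27, 27, 9, 9, 3, 3, 1, 1, 1] (11 cycles, including the fixed point 0).
n − c = 243 − 11 = 232; sign = (−1)^232 = +1.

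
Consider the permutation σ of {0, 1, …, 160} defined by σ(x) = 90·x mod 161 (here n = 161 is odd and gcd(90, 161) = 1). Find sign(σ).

Trace 71: π^k(71) = [71, 111, 8, 76, 78, 97, 36] for k=0..6.
Cycle type of π: 22×7 + 2×3 + 1; total 11 cycles.
11 cycles on 161: each ℓ→(−1)^(ℓ−1), product (−1)^150 = +1.
The Jacobi symbol (90|161) = +1 (Zolotarev) agrees.

+1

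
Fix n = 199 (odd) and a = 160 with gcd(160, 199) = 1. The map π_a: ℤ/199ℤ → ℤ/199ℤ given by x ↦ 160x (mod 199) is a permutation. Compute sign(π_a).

Start at x=56: 56 → 5 → 4 → 43 → 114 → 131 → 65 → … (one orbit).
3 cycles of lengths [99, 99, 1].
n − c = 199 − 3 = 196; sign = (−1)^196 = +1.

+1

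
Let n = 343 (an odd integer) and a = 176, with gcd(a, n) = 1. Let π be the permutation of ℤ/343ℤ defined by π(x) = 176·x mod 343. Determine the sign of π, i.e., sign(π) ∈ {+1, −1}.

Trace 148: π^k(148) = [148, 323, 253, 281, 64, 288, 267] for k=0..6.
π_176 has 19 disjoint cycles with lengths [49, 49, 49, 49, 49, 49, 7, 7, 7, 7, 7, 7, 1, 1, 1, 1, 1, 1, 1] on {0,…,342}.
sign(π) = (−1)^{n − #cycles} = (−1)^{343−19} = (−1)^324 = +1.
Via Zolotarev, sign(π_{176}) = (176|343) = +1.

+1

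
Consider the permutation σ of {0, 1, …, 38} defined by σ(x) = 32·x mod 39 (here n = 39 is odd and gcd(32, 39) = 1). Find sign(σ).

+1

Orbit of 4 under x↦32x: [4, 11, 1, 32, 10, 8, 22]… (length divides ord_39(32)).
π_32 has 5 disjoint cycles with lengths [12, 12, 12, 2, 1] on {0,…,38}.
n − c = 39 − 5 = 34; sign = (−1)^34 = +1.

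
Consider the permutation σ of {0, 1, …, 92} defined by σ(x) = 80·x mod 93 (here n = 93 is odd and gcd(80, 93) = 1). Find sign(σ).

-1

Orbit of 40 under x↦80x: [40, 38, 64, 5, 28, 8, 82]… (length divides ord_93(80)).
Cycle lengths of π_80 on ℤ/93ℤ: [30, 30, 15, 15, 2, 1]; 6 cycles in total.
93 − 6 = 87 transpositions; sign(π) = (−1)^87 = -1.
(80|93)_J = -1 (Zolotarev's lemma cross-check).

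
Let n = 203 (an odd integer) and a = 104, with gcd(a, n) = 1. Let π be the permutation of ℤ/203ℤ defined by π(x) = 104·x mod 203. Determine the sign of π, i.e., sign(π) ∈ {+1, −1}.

Trace 57: π^k(57) = [57, 41, 1, 104] for k=0..3.
53 cycles of lengths [4, 4, 4, 4, 4, 4, 4, 4, 4, 4, 4, 4, 4, 4, 4, 4, 4, 4, 4, 4, 4, 4, 4, 4, 4, 4, 4, 4, 4, 4, 4, 4, 4, 4, 4, 4, 4, 4, 4, 4, 4, 4, 4, 4, 4, 4, 4, 4, 4, 2, 2, 2, 1].
Σ(ℓ_i−1) = 203−53 = 150; sign = (−1)^150 = +1.
The Jacobi symbol (104|203) = +1 (Zolotarev) agrees.

+1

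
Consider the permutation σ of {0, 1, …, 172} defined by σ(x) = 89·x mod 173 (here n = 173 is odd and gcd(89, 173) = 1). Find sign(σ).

+1

Trace 106: π^k(106) = [106, 92, 57, 56, 140, 4, 10] for k=0..6.
Cycle type of π: 86×2 + 1; total 3 cycles.
Σ(ℓ_i−1) = 173−3 = 170; sign = (−1)^170 = +1.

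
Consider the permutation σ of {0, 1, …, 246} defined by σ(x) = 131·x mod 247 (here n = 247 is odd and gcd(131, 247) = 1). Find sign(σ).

Start at x=66: 66 → 1 → 131 → 118 → 144 → 92 → 196 → … (one orbit).
π_131 has 39 disjoint cycles with lengths [9, 9, 9, 9, 9, 9, 9, 9, 9, 9, 9, 9, 9, 9, 9, 9, 9, 9, 9, 9, 9, 9, 9, 9, 9, 9, 1, 1, 1, 1, 1, 1, 1, 1, 1, 1, 1, 1, 1] on {0,…,246}.
39 cycles on 247: each ℓ→(−1)^(ℓ−1), product (−1)^208 = +1.
Zolotarev: (131|247) = +1, matching the cycle-count sign.

+1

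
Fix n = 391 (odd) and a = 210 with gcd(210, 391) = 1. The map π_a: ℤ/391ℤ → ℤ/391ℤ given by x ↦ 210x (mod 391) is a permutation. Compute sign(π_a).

Orbit of 215 under x↦210x: [215, 185, 141, 285, 27, 196, 105]… (length divides ord_391(210)).
6 cycles of lengths [176, 176, 16, 11, 11, 1].
sign(π) = (−1)^{n − #cycles} = (−1)^{391−6} = (−1)^385 = -1.
Via Zolotarev, sign(π_{210}) = (210|391) = -1.

-1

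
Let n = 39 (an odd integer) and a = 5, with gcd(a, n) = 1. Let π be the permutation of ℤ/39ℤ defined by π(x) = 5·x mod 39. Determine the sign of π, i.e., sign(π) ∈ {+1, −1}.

Start at x=8: 8 → 1 → 5 → 25 → 8 (one orbit).
π_5 has 11 disjoint cycles with lengths [4, 4, 4, 4, 4, 4, 4, 4, 4, 2, 1] on {0,…,38}.
39 − 11 = 28 transpositions; sign(π) = (−1)^28 = +1.
(5|39)_J = +1 (Zolotarev's lemma cross-check).

+1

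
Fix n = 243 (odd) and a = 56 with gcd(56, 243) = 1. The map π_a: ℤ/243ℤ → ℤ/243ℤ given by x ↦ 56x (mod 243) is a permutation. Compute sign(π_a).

Orbit of 139 under x↦56x: [139, 8, 205, 59, 145, 101, 67]… (length divides ord_243(56)).
Decompose π into cycles: lengths [162, 54, 18, 6, 2, 1] (6 cycles, including the fixed point 0).
With 6 cycles on 243 points, sign = (−1)^{243−6} = -1.

-1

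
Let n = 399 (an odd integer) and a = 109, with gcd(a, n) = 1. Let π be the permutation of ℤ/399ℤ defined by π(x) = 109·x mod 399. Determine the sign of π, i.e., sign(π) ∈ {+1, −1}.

Orbit of 310 under x↦109x: [310, 274, 340, 352, 64, 193, 289]… (length divides ord_399(109)).
π_109 has 30 disjoint cycles with lengths [18, 18, 18, 18, 18, 18, 18, 18, 18, 18, 18, 18, 18, 18, 18, 18, 18, 18, 18, 18, 18, 3, 3, 3, 3, 3, 3, 1, 1, 1] on {0,…,398}.
sign(π) = (−1)^{n − #cycles} = (−1)^{399−30} = (−1)^369 = -1.
Zolotarev: (109|399) = -1, matching the cycle-count sign.

-1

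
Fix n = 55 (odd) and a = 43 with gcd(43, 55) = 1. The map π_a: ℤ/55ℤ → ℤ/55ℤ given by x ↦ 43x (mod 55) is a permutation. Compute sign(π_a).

+1

Orbit of 32 under x↦43x: [32, 1, 43, 34]… (length divides ord_55(43)).
Decompose π into cycles: lengths [4, 4, 4, 4, 4, 4, 4, 4, 4, 4, 4, 2, 2, 2, 2, 2, 1] (17 cycles, including the fixed point 0).
sign(π) = (−1)^{n − #cycles} = (−1)^{55−17} = (−1)^38 = +1.
Via Zolotarev, sign(π_{43}) = (43|55) = +1.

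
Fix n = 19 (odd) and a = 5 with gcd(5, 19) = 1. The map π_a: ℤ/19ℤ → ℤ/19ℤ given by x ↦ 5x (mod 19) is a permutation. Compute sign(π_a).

+1

Trace 4: π^k(4) = [4, 1, 5, 6, 11, 17, 9] for k=0..6.
Cycle type of π: 9×2 + 1; total 3 cycles.
3 cycles on 19: each ℓ→(−1)^(ℓ−1), product (−1)^16 = +1.
Check: (5/19) = +1 by Zolotarev.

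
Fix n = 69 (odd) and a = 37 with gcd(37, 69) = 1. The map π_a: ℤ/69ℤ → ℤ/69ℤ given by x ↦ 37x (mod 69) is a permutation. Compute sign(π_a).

Start at x=25: 25 → 28 → 1 → 37 → 58 → 7 → 52 → … (one orbit).
Cycle type of π: 22×3 + 1×3; total 6 cycles.
n − c = 69 − 6 = 63; sign = (−1)^63 = -1.
Zolotarev: (37|69) = -1, matching the cycle-count sign.

-1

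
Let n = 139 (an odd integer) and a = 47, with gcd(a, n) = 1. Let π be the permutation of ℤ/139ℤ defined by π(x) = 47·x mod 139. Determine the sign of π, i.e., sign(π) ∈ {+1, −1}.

+1

Orbit of 51 under x↦47x: [51, 34, 69, 46, 77, 5, 96]… (length divides ord_139(47)).
The orbit structure of x ↦ 47x mod 139: 3 orbits of sizes [69, 69, 1].
139 − 3 = 136 transpositions; sign(π) = (−1)^136 = +1.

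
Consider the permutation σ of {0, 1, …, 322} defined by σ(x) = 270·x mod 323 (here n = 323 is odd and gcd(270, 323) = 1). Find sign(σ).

+1

Trace 118: π^k(118) = [118, 206, 64, 161, 188, 49, 310] for k=0..6.
9 cycles of lengths [72, 72, 72, 72, 9, 9, 8, 8, 1].
With 9 cycles on 323 points, sign = (−1)^{323−9} = +1.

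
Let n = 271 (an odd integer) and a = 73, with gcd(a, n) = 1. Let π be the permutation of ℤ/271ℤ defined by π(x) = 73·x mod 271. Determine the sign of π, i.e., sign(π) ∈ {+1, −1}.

-1

Orbit of 218 under x↦73x: [218, 196, 216, 50, 127, 57, 96]… (length divides ord_271(73)).
π_73 has 2 disjoint cycles with lengths [270, 1] on {0,…,270}.
sign(π) = (−1)^{n − #cycles} = (−1)^{271−2} = (−1)^269 = -1.
Via Zolotarev, sign(π_{73}) = (73|271) = -1.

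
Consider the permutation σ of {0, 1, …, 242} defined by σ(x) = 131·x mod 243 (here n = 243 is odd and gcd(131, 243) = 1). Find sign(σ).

Trace 188: π^k(188) = [188, 85, 200, 199, 68, 160, 62] for k=0..6.
π_131 has 6 disjoint cycles with lengths [162, 54, 18, 6, 2, 1] on {0,…,242}.
sign(π) = (−1)^{n − #cycles} = (−1)^{243−6} = (−1)^237 = -1.
Zolotarev: (131|243) = -1, matching the cycle-count sign.

-1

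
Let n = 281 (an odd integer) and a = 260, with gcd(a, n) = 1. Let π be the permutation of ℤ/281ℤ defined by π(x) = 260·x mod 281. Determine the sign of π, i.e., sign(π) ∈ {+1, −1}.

-1

Start at x=188: 188 → 267 → 13 → 8 → 113 → 156 → 96 → … (one orbit).
The orbit structure of x ↦ 260x mod 281: 2 orbits of sizes [280, 1].
2 cycles on 281: each ℓ→(−1)^(ℓ−1), product (−1)^279 = -1.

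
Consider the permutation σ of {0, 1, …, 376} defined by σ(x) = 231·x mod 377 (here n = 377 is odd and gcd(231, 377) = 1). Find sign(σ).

+1

Trace 146: π^k(146) = [146, 173, 1, 231, 204, 376] for k=0..5.
73 cycles of lengths [6, 6, 6, 6, 6, 6, 6, 6, 6, 6, 6, 6, 6, 6, 6, 6, 6, 6, 6, 6, 6, 6, 6, 6, 6, 6, 6, 6, 6, 6, 6, 6, 6, 6, 6, 6, 6, 6, 6, 6, 6, 6, 6, 6, 6, 6, 6, 6, 6, 6, 6, 6, 6, 6, 6, 6, 6, 6, 2, 2, 2, 2, 2, 2, 2, 2, 2, 2, 2, 2, 2, 2, 1].
sign(π) = (−1)^{n − #cycles} = (−1)^{377−73} = (−1)^304 = +1.
Via Zolotarev, sign(π_{231}) = (231|377) = +1.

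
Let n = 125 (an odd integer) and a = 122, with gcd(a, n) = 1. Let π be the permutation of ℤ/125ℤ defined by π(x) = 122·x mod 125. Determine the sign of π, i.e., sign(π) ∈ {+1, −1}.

Start at x=52: 52 → 94 → 93 → 96 → 87 → 114 → 33 → … (one orbit).
Cycle lengths of π_122 on ℤ/125ℤ: [100, 20, 4, 1]; 4 cycles in total.
4 cycles on 125: each ℓ→(−1)^(ℓ−1), product (−1)^121 = -1.
Via Zolotarev, sign(π_{122}) = (122|125) = -1.

-1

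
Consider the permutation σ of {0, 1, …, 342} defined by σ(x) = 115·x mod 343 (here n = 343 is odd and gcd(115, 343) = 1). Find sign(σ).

-1

Orbit of 236 under x↦115x: [236, 43, 143, 324, 216, 144, 96]… (length divides ord_343(115)).
4 cycles of lengths [294, 42, 6, 1].
sign(π) = (−1)^{n − #cycles} = (−1)^{343−4} = (−1)^339 = -1.
Check: (115/343) = -1 by Zolotarev.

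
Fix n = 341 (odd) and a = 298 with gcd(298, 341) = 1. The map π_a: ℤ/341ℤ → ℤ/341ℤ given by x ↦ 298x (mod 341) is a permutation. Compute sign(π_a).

+1

Start at x=1: 1 → 298 → 144 → 287 → 276 → 67 → 188 → … (one orbit).
Cycle lengths of π_298 on ℤ/341ℤ: [15, 15, 15, 15, 15, 15, 15, 15, 15, 15, 15, 15, 15, 15, 15, 15, 15, 15, 15, 15, 15, 15, 1, 1, 1, 1, 1, 1, 1, 1, 1, 1, 1]; 33 cycles in total.
n − c = 341 − 33 = 308; sign = (−1)^308 = +1.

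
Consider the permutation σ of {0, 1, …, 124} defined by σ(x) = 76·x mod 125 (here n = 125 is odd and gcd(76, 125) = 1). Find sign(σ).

+1

Trace 76: π^k(76) = [76, 26, 101, 51, 1] for k=0..4.
45 cycles of lengths [5, 5, 5, 5, 5, 5, 5, 5, 5, 5, 5, 5, 5, 5, 5, 5, 5, 5, 5, 5, 1, 1, 1, 1, 1, 1, 1, 1, 1, 1, 1, 1, 1, 1, 1, 1, 1, 1, 1, 1, 1, 1, 1, 1, 1].
45 cycles on 125: each ℓ→(−1)^(ℓ−1), product (−1)^80 = +1.
The Jacobi symbol (76|125) = +1 (Zolotarev) agrees.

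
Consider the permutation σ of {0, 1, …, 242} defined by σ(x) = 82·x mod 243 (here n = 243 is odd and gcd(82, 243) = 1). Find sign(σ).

+1

Start at x=163: 163 → 1 → 82 → 163 (one orbit).
Cycle type of π: 3×54 + 1×81; total 135 cycles.
135 cycles on 243: each ℓ→(−1)^(ℓ−1), product (−1)^108 = +1.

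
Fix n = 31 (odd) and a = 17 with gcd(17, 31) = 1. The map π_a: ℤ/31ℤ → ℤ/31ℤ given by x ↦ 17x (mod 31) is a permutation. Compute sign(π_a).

Start at x=10: 10 → 15 → 7 → 26 → 8 → 12 → 18 → … (one orbit).
Decompose π into cycles: lengths [30, 1] (2 cycles, including the fixed point 0).
n − c = 31 − 2 = 29; sign = (−1)^29 = -1.
Zolotarev: (17|31) = -1, matching the cycle-count sign.

-1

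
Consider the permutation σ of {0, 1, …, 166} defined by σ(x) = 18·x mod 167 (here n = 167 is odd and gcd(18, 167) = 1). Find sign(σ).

+1

Orbit of 24 under x↦18x: [24, 98, 94, 22, 62, 114, 48]… (length divides ord_167(18)).
The orbit structure of x ↦ 18x mod 167: 3 orbits of sizes [83, 83, 1].
Σ(ℓ_i−1) = 167−3 = 164; sign = (−1)^164 = +1.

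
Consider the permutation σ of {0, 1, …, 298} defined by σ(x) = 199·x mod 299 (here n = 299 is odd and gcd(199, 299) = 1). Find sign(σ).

-1

Orbit of 118 under x↦199x: [118, 160, 146, 51, 282, 205, 131]… (length divides ord_299(199)).
The orbit structure of x ↦ 199x mod 299: 8 orbits of sizes [66, 66, 66, 66, 22, 6, 6, 1].
sign(π) = (−1)^{n − #cycles} = (−1)^{299−8} = (−1)^291 = -1.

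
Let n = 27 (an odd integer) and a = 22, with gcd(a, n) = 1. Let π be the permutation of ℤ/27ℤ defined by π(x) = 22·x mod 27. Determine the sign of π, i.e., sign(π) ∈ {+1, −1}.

+1

Start at x=10: 10 → 4 → 7 → 19 → 13 → 16 → 1 → … (one orbit).
Cycle lengths of π_22 on ℤ/27ℤ: [9, 9, 3, 3, 1, 1, 1]; 7 cycles in total.
Σ(ℓ_i−1) = 27−7 = 20; sign = (−1)^20 = +1.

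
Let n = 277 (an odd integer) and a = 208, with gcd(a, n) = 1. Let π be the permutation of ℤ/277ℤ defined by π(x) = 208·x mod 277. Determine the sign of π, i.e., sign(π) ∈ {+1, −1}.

+1

Orbit of 256 under x↦208x: [256, 64, 16, 4, 1, 208, 52]… (length divides ord_277(208)).
The orbit structure of x ↦ 208x mod 277: 7 orbits of sizes [46, 46, 46, 46, 46, 46, 1].
n − c = 277 − 7 = 270; sign = (−1)^270 = +1.
Check: (208/277) = +1 by Zolotarev.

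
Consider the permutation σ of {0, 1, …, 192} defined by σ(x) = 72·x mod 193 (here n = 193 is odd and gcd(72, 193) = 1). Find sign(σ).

+1

Trace 169: π^k(169) = [169, 9, 69, 143, 67, 192, 121] for k=0..6.
π_72 has 7 disjoint cycles with lengths [32, 32, 32, 32, 32, 32, 1] on {0,…,192}.
With 7 cycles on 193 points, sign = (−1)^{193−7} = +1.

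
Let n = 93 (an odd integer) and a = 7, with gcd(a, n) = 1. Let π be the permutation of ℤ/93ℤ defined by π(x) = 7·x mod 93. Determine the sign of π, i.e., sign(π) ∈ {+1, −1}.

Orbit of 76 under x↦7x: [76, 67, 4, 28, 10, 70, 25]… (length divides ord_93(7)).
9 cycles of lengths [15, 15, 15, 15, 15, 15, 1, 1, 1].
sign(π) = (−1)^{n − #cycles} = (−1)^{93−9} = (−1)^84 = +1.

+1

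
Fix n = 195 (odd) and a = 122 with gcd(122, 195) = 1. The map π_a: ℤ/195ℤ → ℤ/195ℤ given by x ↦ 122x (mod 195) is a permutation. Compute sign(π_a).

Trace 64: π^k(64) = [64, 8, 1, 122] for k=0..3.
Cycle type of π: 4×48 + 2 + 1; total 50 cycles.
Σ(ℓ_i−1) = 195−50 = 145; sign = (−1)^145 = -1.
(122|195)_J = -1 (Zolotarev's lemma cross-check).

-1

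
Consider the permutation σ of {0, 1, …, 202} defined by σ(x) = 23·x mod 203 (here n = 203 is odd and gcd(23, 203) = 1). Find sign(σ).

Trace 74: π^k(74) = [74, 78, 170, 53, 1, 23, 123] for k=0..6.
π_23 has 15 disjoint cycles with lengths [21, 21, 21, 21, 21, 21, 21, 21, 7, 7, 7, 7, 3, 3, 1] on {0,…,202}.
With 15 cycles on 203 points, sign = (−1)^{203−15} = +1.

+1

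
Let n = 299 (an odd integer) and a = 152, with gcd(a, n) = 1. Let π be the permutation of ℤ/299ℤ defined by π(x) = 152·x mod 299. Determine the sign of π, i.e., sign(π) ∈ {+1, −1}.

-1

Start at x=222: 222 → 256 → 42 → 105 → 113 → 133 → 183 → … (one orbit).
π_152 has 10 disjoint cycles with lengths [66, 66, 66, 66, 22, 3, 3, 3, 3, 1] on {0,…,298}.
n − c = 299 − 10 = 289; sign = (−1)^289 = -1.
Via Zolotarev, sign(π_{152}) = (152|299) = -1.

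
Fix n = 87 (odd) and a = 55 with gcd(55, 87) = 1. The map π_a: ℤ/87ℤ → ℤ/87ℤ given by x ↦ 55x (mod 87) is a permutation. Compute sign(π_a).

-1

Trace 13: π^k(13) = [13, 19, 1, 55, 67, 31, 52] for k=0..6.
The orbit structure of x ↦ 55x mod 87: 6 orbits of sizes [28, 28, 28, 1, 1, 1].
sign(π) = (−1)^{n − #cycles} = (−1)^{87−6} = (−1)^81 = -1.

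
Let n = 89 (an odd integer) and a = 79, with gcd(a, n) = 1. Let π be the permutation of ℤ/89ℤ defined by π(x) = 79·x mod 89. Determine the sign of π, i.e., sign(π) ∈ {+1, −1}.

Trace 36: π^k(36) = [36, 85, 40, 45, 84, 50, 34] for k=0..6.
Cycle lengths of π_79 on ℤ/89ℤ: [44, 44, 1]; 3 cycles in total.
n − c = 89 − 3 = 86; sign = (−1)^86 = +1.

+1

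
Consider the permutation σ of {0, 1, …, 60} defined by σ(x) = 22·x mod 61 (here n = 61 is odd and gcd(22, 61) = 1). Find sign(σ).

+1

Orbit of 9 under x↦22x: [9, 15, 25, 1, 22, 57, 34]… (length divides ord_61(22)).
5 cycles of lengths [15, 15, 15, 15, 1].
Σ(ℓ_i−1) = 61−5 = 56; sign = (−1)^56 = +1.
Zolotarev: (22|61) = +1, matching the cycle-count sign.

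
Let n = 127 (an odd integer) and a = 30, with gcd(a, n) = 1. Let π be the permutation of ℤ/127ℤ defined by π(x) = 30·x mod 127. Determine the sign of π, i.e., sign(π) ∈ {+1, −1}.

Orbit of 73 under x↦30x: [73, 31, 41, 87, 70, 68, 8]… (length divides ord_127(30)).
π_30 has 3 disjoint cycles with lengths [63, 63, 1] on {0,…,126}.
With 3 cycles on 127 points, sign = (−1)^{127−3} = +1.
Check: (30/127) = +1 by Zolotarev.

+1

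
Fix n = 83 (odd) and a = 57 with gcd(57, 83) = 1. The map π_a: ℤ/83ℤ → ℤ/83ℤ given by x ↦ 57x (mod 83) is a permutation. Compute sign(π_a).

-1

Start at x=78: 78 → 47 → 23 → 66 → 27 → 45 → 75 → … (one orbit).
Decompose π into cycles: lengths [82, 1] (2 cycles, including the fixed point 0).
83 − 2 = 81 transpositions; sign(π) = (−1)^81 = -1.
Zolotarev: (57|83) = -1, matching the cycle-count sign.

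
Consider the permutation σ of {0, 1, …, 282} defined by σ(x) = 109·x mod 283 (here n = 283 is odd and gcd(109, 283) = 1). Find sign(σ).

-1

Orbit of 227 under x↦109x: [227, 122, 280, 239, 15, 220, 208]… (length divides ord_283(109)).
Cycle type of π: 282 + 1; total 2 cycles.
n − c = 283 − 2 = 281; sign = (−1)^281 = -1.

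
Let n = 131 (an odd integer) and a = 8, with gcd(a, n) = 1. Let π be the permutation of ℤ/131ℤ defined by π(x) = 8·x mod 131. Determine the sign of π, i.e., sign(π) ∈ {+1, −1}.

-1

Start at x=40: 40 → 58 → 71 → 44 → 90 → 65 → 127 → … (one orbit).
Decompose π into cycles: lengths [130, 1] (2 cycles, including the fixed point 0).
2 cycles on 131: each ℓ→(−1)^(ℓ−1), product (−1)^129 = -1.
The Jacobi symbol (8|131) = -1 (Zolotarev) agrees.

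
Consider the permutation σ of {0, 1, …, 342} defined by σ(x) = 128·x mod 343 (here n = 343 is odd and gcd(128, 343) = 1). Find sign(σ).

+1

Start at x=18: 18 → 246 → 275 → 214 → 295 → 30 → 67 → … (one orbit).
Decompose π into cycles: lengths [21, 21, 21, 21, 21, 21, 21, 21, 21, 21, 21, 21, 21, 21, 3, 3, 3, 3, 3, 3, 3, 3, 3, 3, 3, 3, 3, 3, 3, 3, 1] (31 cycles, including the fixed point 0).
With 31 cycles on 343 points, sign = (−1)^{343−31} = +1.
Check: (128/343) = +1 by Zolotarev.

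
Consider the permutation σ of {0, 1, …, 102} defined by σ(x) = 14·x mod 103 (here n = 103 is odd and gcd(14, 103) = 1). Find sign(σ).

+1

Start at x=8: 8 → 9 → 23 → 13 → 79 → 76 → 34 → … (one orbit).
The orbit structure of x ↦ 14x mod 103: 7 orbits of sizes [17, 17, 17, 17, 17, 17, 1].
n − c = 103 − 7 = 96; sign = (−1)^96 = +1.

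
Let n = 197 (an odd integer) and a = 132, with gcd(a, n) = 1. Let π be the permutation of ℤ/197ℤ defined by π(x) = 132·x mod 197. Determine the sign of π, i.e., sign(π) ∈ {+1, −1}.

Orbit of 175 under x↦132x: [175, 51, 34, 154, 37, 156, 104]… (length divides ord_197(132)).
Cycle type of π: 49×4 + 1; total 5 cycles.
With 5 cycles on 197 points, sign = (−1)^{197−5} = +1.
Via Zolotarev, sign(π_{132}) = (132|197) = +1.

+1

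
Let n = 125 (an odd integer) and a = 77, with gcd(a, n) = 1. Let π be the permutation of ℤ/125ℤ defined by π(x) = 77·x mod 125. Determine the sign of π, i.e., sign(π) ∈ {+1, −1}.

-1

Start at x=53: 53 → 81 → 112 → 124 → 48 → 71 → 92 → … (one orbit).
Cycle lengths of π_77 on ℤ/125ℤ: [100, 20, 4, 1]; 4 cycles in total.
sign(π) = (−1)^{n − #cycles} = (−1)^{125−4} = (−1)^121 = -1.
The Jacobi symbol (77|125) = -1 (Zolotarev) agrees.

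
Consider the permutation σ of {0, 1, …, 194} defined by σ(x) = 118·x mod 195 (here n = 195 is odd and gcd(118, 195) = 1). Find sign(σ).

-1

Trace 1: π^k(1) = [1, 118, 79, 157] for k=0..3.
Cycle lengths of π_118 on ℤ/195ℤ: [4, 4, 4, 4, 4, 4, 4, 4, 4, 4, 4, 4, 4, 4, 4, 4, 4, 4, 4, 4, 4, 4, 4, 4, 4, 4, 4, 4, 4, 4, 4, 4, 4, 4, 4, 4, 4, 4, 4, 1, 1, 1, 1, 1, 1, 1, 1, 1, 1, 1, 1, 1, 1, 1, 1, 1, 1, 1, 1, 1, 1, 1, 1, 1, 1, 1, 1, 1, 1, 1, 1, 1, 1, 1, 1, 1, 1, 1]; 78 cycles in total.
195 − 78 = 117 transpositions; sign(π) = (−1)^117 = -1.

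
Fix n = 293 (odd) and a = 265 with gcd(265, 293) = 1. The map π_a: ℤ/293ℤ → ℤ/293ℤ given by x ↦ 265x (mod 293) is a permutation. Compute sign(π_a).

Orbit of 206 under x↦265x: [206, 92, 61, 50, 65, 231, 271]… (length divides ord_293(265)).
The orbit structure of x ↦ 265x mod 293: 2 orbits of sizes [292, 1].
Σ(ℓ_i−1) = 293−2 = 291; sign = (−1)^291 = -1.
Check: (265/293) = -1 by Zolotarev.

-1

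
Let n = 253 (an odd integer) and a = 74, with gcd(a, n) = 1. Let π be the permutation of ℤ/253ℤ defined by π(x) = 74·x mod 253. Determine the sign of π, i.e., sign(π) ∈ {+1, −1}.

+1

Start at x=64: 64 → 182 → 59 → 65 → 3 → 222 → 236 → … (one orbit).
Cycle lengths of π_74 on ℤ/253ℤ: [110, 110, 22, 10, 1]; 5 cycles in total.
n − c = 253 − 5 = 248; sign = (−1)^248 = +1.
Check: (74/253) = +1 by Zolotarev.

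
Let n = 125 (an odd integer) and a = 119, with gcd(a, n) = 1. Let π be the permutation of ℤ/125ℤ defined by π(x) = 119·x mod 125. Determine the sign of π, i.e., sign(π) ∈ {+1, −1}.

Orbit of 19 under x↦119x: [19, 11, 59, 21, 124, 6, 89]… (length divides ord_125(119)).
Cycle lengths of π_119 on ℤ/125ℤ: [50, 50, 10, 10, 2, 2, 1]; 7 cycles in total.
n − c = 125 − 7 = 118; sign = (−1)^118 = +1.

+1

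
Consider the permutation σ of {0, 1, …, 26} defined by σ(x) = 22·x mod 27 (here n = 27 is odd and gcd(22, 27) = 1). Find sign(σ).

Start at x=7: 7 → 19 → 13 → 16 → 1 → 22 → 25 → … (one orbit).
Decompose π into cycles: lengths [9, 9, 3, 3, 1, 1, 1] (7 cycles, including the fixed point 0).
7 cycles on 27: each ℓ→(−1)^(ℓ−1), product (−1)^20 = +1.
Zolotarev: (22|27) = +1, matching the cycle-count sign.

+1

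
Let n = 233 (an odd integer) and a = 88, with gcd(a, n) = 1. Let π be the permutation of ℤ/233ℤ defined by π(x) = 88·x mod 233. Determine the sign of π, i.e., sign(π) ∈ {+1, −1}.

Start at x=160: 160 → 100 → 179 → 141 → 59 → 66 → 216 → … (one orbit).
π_88 has 2 disjoint cycles with lengths [232, 1] on {0,…,232}.
sign(π) = (−1)^{n − #cycles} = (−1)^{233−2} = (−1)^231 = -1.

-1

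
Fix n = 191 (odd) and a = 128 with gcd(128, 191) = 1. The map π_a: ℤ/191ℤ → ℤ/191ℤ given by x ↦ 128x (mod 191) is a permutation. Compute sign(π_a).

+1

Orbit of 30 under x↦128x: [30, 20, 77, 115, 13, 136, 27]… (length divides ord_191(128)).
The orbit structure of x ↦ 128x mod 191: 3 orbits of sizes [95, 95, 1].
sign(π) = (−1)^{n − #cycles} = (−1)^{191−3} = (−1)^188 = +1.
Check: (128/191) = +1 by Zolotarev.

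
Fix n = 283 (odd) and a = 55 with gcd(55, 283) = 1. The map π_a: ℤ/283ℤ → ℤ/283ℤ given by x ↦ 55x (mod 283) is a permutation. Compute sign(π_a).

-1

Trace 210: π^k(210) = [210, 230, 198, 136, 122, 201, 18] for k=0..6.
π_55 has 2 disjoint cycles with lengths [282, 1] on {0,…,282}.
sign(π) = (−1)^{n − #cycles} = (−1)^{283−2} = (−1)^281 = -1.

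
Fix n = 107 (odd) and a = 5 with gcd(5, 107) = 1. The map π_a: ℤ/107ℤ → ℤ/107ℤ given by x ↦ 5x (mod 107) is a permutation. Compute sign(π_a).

Start at x=68: 68 → 19 → 95 → 47 → 21 → 105 → 97 → … (one orbit).
Cycle lengths of π_5 on ℤ/107ℤ: [106, 1]; 2 cycles in total.
Σ(ℓ_i−1) = 107−2 = 105; sign = (−1)^105 = -1.
Zolotarev: (5|107) = -1, matching the cycle-count sign.

-1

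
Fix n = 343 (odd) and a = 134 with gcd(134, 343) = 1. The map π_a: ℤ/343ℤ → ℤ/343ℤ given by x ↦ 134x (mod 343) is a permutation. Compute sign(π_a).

+1

Orbit of 43 under x↦134x: [43, 274, 15, 295, 85, 71, 253]… (length divides ord_343(134)).
Cycle type of π: 49×6 + 7×6 + 1×7; total 19 cycles.
n − c = 343 − 19 = 324; sign = (−1)^324 = +1.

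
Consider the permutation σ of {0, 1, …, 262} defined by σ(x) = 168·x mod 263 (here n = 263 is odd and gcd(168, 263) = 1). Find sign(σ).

Start at x=190: 190 → 97 → 253 → 161 → 222 → 213 → 16 → … (one orbit).
Decompose π into cycles: lengths [262, 1] (2 cycles, including the fixed point 0).
sign(π) = (−1)^{n − #cycles} = (−1)^{263−2} = (−1)^261 = -1.
Via Zolotarev, sign(π_{168}) = (168|263) = -1.

-1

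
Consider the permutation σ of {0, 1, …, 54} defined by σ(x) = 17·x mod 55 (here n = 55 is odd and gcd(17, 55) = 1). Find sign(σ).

Trace 13: π^k(13) = [13, 1, 17, 14, 18, 31, 32] for k=0..6.
π_17 has 5 disjoint cycles with lengths [20, 20, 10, 4, 1] on {0,…,54}.
Σ(ℓ_i−1) = 55−5 = 50; sign = (−1)^50 = +1.
Zolotarev: (17|55) = +1, matching the cycle-count sign.

+1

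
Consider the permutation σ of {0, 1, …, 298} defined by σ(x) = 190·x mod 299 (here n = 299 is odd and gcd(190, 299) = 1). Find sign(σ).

-1

Trace 220: π^k(220) = [220, 239, 261, 255, 12, 187, 248] for k=0..6.
Cycle lengths of π_190 on ℤ/299ℤ: [44, 44, 44, 44, 44, 44, 11, 11, 4, 4, 4, 1]; 12 cycles in total.
n − c = 299 − 12 = 287; sign = (−1)^287 = -1.
The Jacobi symbol (190|299) = -1 (Zolotarev) agrees.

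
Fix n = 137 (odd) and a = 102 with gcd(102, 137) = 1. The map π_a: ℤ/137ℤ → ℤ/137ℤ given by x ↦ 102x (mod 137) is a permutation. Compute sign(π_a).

Orbit of 45 under x↦102x: [45, 69, 51, 133, 3, 32, 113]… (length divides ord_137(102)).
Decompose π into cycles: lengths [136, 1] (2 cycles, including the fixed point 0).
sign(π) = (−1)^{n − #cycles} = (−1)^{137−2} = (−1)^135 = -1.
(102|137)_J = -1 (Zolotarev's lemma cross-check).

-1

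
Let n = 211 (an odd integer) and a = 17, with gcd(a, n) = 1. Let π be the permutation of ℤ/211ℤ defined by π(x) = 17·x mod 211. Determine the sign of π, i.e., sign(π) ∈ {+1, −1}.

Orbit of 99 under x↦17x: [99, 206, 126, 32, 122, 175, 21]… (length divides ord_211(17)).
Cycle type of π: 210 + 1; total 2 cycles.
2 cycles on 211: each ℓ→(−1)^(ℓ−1), product (−1)^209 = -1.

-1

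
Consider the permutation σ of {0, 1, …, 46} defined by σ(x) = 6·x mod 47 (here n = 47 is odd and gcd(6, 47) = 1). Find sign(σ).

+1

Start at x=34: 34 → 16 → 2 → 12 → 25 → 9 → 7 → … (one orbit).
π_6 has 3 disjoint cycles with lengths [23, 23, 1] on {0,…,46}.
With 3 cycles on 47 points, sign = (−1)^{47−3} = +1.
Check: (6/47) = +1 by Zolotarev.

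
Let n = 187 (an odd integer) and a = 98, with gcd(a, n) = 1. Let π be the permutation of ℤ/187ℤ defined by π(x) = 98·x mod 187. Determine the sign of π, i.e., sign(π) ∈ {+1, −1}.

Orbit of 21 under x↦98x: [21, 1, 98, 67]… (length divides ord_187(98)).
50 cycles of lengths [4, 4, 4, 4, 4, 4, 4, 4, 4, 4, 4, 4, 4, 4, 4, 4, 4, 4, 4, 4, 4, 4, 4, 4, 4, 4, 4, 4, 4, 4, 4, 4, 4, 4, 4, 4, 4, 4, 4, 4, 4, 4, 4, 4, 2, 2, 2, 2, 2, 1].
50 cycles on 187: each ℓ→(−1)^(ℓ−1), product (−1)^137 = -1.
Zolotarev: (98|187) = -1, matching the cycle-count sign.

-1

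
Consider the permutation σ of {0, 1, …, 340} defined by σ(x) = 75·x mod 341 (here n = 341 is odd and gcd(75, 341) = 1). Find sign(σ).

-1

Start at x=1: 1 → 75 → 169 → 58 → 258 → 254 → 295 → … (one orbit).
Cycle lengths of π_75 on ℤ/341ℤ: [30, 30, 30, 30, 30, 30, 30, 30, 30, 30, 30, 5, 5, 1]; 14 cycles in total.
n − c = 341 − 14 = 327; sign = (−1)^327 = -1.
Check: (75/341) = -1 by Zolotarev.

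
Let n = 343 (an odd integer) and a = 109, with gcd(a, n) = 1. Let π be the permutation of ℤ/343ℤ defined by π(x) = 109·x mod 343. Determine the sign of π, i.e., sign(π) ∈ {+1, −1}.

+1

Orbit of 113 under x↦109x: [113, 312, 51, 71, 193, 114, 78]… (length divides ord_343(109)).
Cycle lengths of π_109 on ℤ/343ℤ: [147, 147, 21, 21, 3, 3, 1]; 7 cycles in total.
n − c = 343 − 7 = 336; sign = (−1)^336 = +1.
Check: (109/343) = +1 by Zolotarev.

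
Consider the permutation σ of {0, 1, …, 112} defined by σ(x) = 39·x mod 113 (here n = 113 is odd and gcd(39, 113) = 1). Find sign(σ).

Orbit of 55 under x↦39x: [55, 111, 35, 9, 12, 16, 59]… (length divides ord_113(39)).
Cycle lengths of π_39 on ℤ/113ℤ: [112, 1]; 2 cycles in total.
With 2 cycles on 113 points, sign = (−1)^{113−2} = -1.

-1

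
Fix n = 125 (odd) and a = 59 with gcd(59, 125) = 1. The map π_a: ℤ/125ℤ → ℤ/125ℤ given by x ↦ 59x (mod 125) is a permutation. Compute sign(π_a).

Orbit of 119 under x↦59x: [119, 21, 114, 101, 84, 81, 29]… (length divides ord_125(59)).
Cycle type of π: 50×2 + 10×2 + 2×2 + 1; total 7 cycles.
7 cycles on 125: each ℓ→(−1)^(ℓ−1), product (−1)^118 = +1.
The Jacobi symbol (59|125) = +1 (Zolotarev) agrees.

+1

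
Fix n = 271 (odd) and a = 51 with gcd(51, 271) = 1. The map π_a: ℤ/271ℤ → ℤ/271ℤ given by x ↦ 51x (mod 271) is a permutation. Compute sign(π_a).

-1

Orbit of 74 under x↦51x: [74, 251, 64, 12, 70, 47, 229]… (length divides ord_271(51)).
π_51 has 2 disjoint cycles with lengths [270, 1] on {0,…,270}.
sign(π) = (−1)^{n − #cycles} = (−1)^{271−2} = (−1)^269 = -1.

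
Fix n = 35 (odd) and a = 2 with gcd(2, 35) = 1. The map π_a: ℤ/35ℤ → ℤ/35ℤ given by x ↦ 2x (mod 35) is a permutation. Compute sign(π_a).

-1

Orbit of 29 under x↦2x: [29, 23, 11, 22, 9, 18, 1]… (length divides ord_35(2)).
Decompose π into cycles: lengths [12, 12, 4, 3, 3, 1] (6 cycles, including the fixed point 0).
n − c = 35 − 6 = 29; sign = (−1)^29 = -1.
The Jacobi symbol (2|35) = -1 (Zolotarev) agrees.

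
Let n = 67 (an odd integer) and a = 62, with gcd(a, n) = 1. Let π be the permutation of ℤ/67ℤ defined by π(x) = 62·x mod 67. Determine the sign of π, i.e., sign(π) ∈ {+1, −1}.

+1

Trace 40: π^k(40) = [40, 1, 62, 25, 9, 22, 24] for k=0..6.
The orbit structure of x ↦ 62x mod 67: 7 orbits of sizes [11, 11, 11, 11, 11, 11, 1].
sign(π) = (−1)^{n − #cycles} = (−1)^{67−7} = (−1)^60 = +1.
(62|67)_J = +1 (Zolotarev's lemma cross-check).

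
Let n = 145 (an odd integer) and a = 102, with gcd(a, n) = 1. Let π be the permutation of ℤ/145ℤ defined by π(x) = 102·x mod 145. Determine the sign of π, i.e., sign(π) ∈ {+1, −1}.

Trace 43: π^k(43) = [43, 36, 47, 9, 48, 111, 12] for k=0..6.
Cycle type of π: 28×5 + 4 + 1; total 7 cycles.
With 7 cycles on 145 points, sign = (−1)^{145−7} = +1.

+1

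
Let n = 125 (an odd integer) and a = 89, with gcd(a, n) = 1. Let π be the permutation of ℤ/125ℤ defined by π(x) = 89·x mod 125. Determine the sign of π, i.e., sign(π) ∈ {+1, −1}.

+1

Trace 94: π^k(94) = [94, 116, 74, 86, 29, 81, 84] for k=0..6.
The orbit structure of x ↦ 89x mod 125: 7 orbits of sizes [50, 50, 10, 10, 2, 2, 1].
sign(π) = (−1)^{n − #cycles} = (−1)^{125−7} = (−1)^118 = +1.
(89|125)_J = +1 (Zolotarev's lemma cross-check).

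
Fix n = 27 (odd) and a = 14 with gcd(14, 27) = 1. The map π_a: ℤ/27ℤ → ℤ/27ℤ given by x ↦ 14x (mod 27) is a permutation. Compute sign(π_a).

Trace 7: π^k(7) = [7, 17, 22, 11, 19, 23, 25] for k=0..6.
Cycle lengths of π_14 on ℤ/27ℤ: [18, 6, 2, 1]; 4 cycles in total.
sign(π) = (−1)^{n − #cycles} = (−1)^{27−4} = (−1)^23 = -1.
The Jacobi symbol (14|27) = -1 (Zolotarev) agrees.

-1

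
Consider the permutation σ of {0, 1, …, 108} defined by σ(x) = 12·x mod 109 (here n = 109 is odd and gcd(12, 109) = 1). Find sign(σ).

+1

Start at x=60: 60 → 66 → 29 → 21 → 34 → 81 → 100 → … (one orbit).
Cycle type of π: 54×2 + 1; total 3 cycles.
109 − 3 = 106 transpositions; sign(π) = (−1)^106 = +1.
The Jacobi symbol (12|109) = +1 (Zolotarev) agrees.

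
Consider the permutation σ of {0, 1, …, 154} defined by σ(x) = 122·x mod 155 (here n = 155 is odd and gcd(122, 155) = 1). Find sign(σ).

Trace 92: π^k(92) = [92, 64, 58, 101, 77, 94, 153] for k=0..6.
11 cycles of lengths [20, 20, 20, 20, 20, 20, 10, 10, 10, 4, 1].
n − c = 155 − 11 = 144; sign = (−1)^144 = +1.

+1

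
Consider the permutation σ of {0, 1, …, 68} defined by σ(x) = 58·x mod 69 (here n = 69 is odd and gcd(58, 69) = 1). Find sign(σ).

Start at x=49: 49 → 13 → 64 → 55 → 16 → 31 → 4 → … (one orbit).
Cycle lengths of π_58 on ℤ/69ℤ: [11, 11, 11, 11, 11, 11, 1, 1, 1]; 9 cycles in total.
n − c = 69 − 9 = 60; sign = (−1)^60 = +1.
The Jacobi symbol (58|69) = +1 (Zolotarev) agrees.

+1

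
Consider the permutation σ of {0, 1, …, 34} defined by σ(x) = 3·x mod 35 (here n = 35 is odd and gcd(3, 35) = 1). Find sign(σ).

+1

Orbit of 9 under x↦3x: [9, 27, 11, 33, 29, 17, 16]… (length divides ord_35(3)).
5 cycles of lengths [12, 12, 6, 4, 1].
sign(π) = (−1)^{n − #cycles} = (−1)^{35−5} = (−1)^30 = +1.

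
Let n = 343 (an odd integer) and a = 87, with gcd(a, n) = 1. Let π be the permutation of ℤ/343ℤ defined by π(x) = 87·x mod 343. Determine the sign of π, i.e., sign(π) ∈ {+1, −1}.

Start at x=96: 96 → 120 → 150 → 16 → 20 → 25 → 117 → … (one orbit).
Cycle lengths of π_87 on ℤ/343ℤ: [294, 42, 6, 1]; 4 cycles in total.
Σ(ℓ_i−1) = 343−4 = 339; sign = (−1)^339 = -1.

-1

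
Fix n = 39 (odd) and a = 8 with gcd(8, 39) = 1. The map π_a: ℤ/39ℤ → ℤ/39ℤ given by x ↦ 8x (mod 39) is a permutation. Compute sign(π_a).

Orbit of 1 under x↦8x: [1, 8, 25, 5]… (length divides ord_39(8)).
Cycle lengths of π_8 on ℤ/39ℤ: [4, 4, 4, 4, 4, 4, 4, 4, 4, 2, 1]; 11 cycles in total.
n − c = 39 − 11 = 28; sign = (−1)^28 = +1.
Check: (8/39) = +1 by Zolotarev.

+1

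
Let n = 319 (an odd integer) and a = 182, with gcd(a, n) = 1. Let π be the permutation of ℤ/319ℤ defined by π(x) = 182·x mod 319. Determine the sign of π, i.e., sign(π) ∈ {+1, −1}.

Trace 215: π^k(215) = [215, 212, 304, 141, 142, 5, 272] for k=0..6.
Cycle type of π: 140×2 + 28 + 10 + 1; total 5 cycles.
5 cycles on 319: each ℓ→(−1)^(ℓ−1), product (−1)^314 = +1.

+1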